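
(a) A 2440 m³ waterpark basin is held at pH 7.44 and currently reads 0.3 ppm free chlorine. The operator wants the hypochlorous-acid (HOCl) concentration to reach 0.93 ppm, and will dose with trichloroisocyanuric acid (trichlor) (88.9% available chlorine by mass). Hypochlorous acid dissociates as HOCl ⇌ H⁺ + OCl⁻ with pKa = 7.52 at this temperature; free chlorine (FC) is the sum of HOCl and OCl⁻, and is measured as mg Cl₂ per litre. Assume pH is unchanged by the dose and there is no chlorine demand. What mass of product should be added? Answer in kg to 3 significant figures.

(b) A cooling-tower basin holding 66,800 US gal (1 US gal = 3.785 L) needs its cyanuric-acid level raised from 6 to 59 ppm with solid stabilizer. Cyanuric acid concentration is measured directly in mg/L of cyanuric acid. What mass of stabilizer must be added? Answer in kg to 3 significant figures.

(a) 3.85 kg; (b) 13.4 kg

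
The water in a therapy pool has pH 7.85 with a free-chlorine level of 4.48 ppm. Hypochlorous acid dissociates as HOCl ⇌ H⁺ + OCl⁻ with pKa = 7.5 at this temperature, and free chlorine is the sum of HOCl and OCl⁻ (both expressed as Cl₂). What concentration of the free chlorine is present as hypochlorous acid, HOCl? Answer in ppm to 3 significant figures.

1.38 ppm

[OCl⁻]/[HOCl] = 10^(pH − pKa) = 10^(7.85 − 7.5) = 10^0.35 = 2.239.
Fraction as HOCl = 1 / (1 + 2.239) = 0.3088.
HOCl = 0.3088 × 4.48 ppm = 1.383 ppm.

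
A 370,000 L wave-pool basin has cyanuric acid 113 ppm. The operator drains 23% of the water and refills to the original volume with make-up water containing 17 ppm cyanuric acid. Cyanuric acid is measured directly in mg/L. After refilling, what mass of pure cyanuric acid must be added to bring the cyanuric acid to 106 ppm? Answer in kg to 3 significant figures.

After draining 23% and refilling: 113 × 0.77 + 17 × 0.23 = 90.92 ppm.
Deficit to target: 106 − 90.92 = 15.08 mg/L.
Mass: 15.08 mg/L × 370,000 L = 5580 g cyanuric acid.

5.58 kg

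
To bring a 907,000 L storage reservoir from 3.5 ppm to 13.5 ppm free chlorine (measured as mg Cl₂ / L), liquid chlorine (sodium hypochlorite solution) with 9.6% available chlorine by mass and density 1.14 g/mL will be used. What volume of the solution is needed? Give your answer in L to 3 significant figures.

82.9 L

Chlorine deficit: 13.5 − 3.5 = 10 ppm = 10 mg/L as Cl₂.
Cl₂ equivalent needed: 10 mg/L × 907,000 L = 9,070,000 mg = 9070 g.
Product at 9.6% available chlorine: 9070 / 0.096 = 94,480 g.
Volume at density 1.14 g/mL: 94,480 g ÷ 1.14 g/mL = 82,880 mL.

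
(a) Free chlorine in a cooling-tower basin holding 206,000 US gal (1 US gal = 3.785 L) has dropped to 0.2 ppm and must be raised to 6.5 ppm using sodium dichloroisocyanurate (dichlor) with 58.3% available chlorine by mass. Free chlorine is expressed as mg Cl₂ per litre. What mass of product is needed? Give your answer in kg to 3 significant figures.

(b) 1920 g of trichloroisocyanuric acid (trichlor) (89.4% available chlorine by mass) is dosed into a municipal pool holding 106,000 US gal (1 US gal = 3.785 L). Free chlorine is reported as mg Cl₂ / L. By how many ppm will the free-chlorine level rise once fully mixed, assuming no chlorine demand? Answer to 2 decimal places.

(a) 8.43 kg; (b) 4.28 ppm

(a) Volume: 206,000 US gal × 3.785 L/gal = 779,710 L.
(a) Chlorine deficit: 6.5 − 0.2 = 6.3 ppm = 6.3 mg/L as Cl₂.
(a) Cl₂ equivalent needed: 6.3 mg/L × 779,710 L = 4,912,000 mg = 4912 g.
(a) Product at 58.3% available chlorine: 4912 / 0.583 = 8426 g.

(b) Volume: 106,000 US gal × 3.785 L/gal = 401,210 L.
(b) Available chlorine delivered: 1920 g × 0.894 = 1716 g as Cl₂.
(b) Concentration rise: 1716 g / 401,210 L = 4.278 mg/L = 4.28 ppm.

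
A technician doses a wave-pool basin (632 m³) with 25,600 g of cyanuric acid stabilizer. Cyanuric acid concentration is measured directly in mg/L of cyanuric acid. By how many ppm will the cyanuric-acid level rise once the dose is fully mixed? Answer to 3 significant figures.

40.5 ppm

Volume: 632 m³ = 632,000 L.
Rise: 25,600 g / 632,000 L × 1000 = 40.51 mg/L.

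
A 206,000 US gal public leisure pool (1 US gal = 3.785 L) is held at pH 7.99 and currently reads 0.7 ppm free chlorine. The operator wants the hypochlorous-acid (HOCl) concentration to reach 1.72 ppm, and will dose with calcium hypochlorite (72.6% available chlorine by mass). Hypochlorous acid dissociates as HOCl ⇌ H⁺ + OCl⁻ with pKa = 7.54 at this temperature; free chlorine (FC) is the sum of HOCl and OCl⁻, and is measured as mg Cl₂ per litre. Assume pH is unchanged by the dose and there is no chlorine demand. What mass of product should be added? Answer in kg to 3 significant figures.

Volume: 206,000 US gal × 3.785 L/gal = 779,710 L.
[OCl⁻]/[HOCl] = 10^(pH − pKa) = 10^(7.99 − 7.54) = 2.818; fraction as HOCl = 1/(1 + 2.818) = 0.2619.
Free chlorine required for 1.72 ppm HOCl: 1.72 / 0.2619 = 6.568 ppm.
FC to add: 6.568 − 0.7 = 5.868 mg/L as Cl₂.
Cl₂ equivalent: 5.868 mg/L × 779,710 L = 4575 g.
Product at 72.6% available Cl: 4575 / 0.726 = 6302 g.

6.30 kg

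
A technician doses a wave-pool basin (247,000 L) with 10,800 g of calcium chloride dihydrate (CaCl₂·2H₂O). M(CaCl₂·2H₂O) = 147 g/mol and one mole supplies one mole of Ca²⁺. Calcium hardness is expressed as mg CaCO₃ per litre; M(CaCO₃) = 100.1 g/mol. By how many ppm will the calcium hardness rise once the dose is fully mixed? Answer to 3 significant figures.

29.8 ppm

Moles of Ca²⁺: 10,800 g ÷ 147 g/mol = 73.47 mol.
As CaCO₃: 73.47 mol × 100.1 g/mol = 7354 g.
Rise: 7354 g / 247,000 L × 1000 = 29.77 mg/L.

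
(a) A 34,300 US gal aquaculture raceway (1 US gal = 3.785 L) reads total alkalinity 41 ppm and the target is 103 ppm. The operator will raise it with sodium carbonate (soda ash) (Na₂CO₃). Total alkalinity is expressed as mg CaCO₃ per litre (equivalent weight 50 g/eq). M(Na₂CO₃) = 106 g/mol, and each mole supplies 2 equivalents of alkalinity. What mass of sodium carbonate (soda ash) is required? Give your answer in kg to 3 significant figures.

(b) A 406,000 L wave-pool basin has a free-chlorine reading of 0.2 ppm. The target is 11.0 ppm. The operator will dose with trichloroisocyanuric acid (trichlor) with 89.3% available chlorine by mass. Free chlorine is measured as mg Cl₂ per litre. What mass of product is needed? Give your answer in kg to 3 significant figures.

(a) 8.53 kg; (b) 4.91 kg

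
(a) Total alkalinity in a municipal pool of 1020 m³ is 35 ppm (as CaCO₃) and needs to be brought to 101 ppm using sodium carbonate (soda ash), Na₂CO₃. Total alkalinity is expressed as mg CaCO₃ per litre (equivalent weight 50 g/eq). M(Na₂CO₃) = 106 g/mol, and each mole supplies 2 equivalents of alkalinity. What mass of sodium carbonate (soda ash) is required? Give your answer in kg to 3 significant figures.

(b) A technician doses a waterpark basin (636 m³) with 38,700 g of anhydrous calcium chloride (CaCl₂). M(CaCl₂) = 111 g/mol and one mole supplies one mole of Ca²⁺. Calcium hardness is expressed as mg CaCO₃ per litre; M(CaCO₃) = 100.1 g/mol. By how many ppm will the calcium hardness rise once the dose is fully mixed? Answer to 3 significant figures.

(a) Volume: 1020 m³ = 1,020,000 L.
(a) Alkalinity to add: (101 − 35) = 66 mg/L as CaCO₃ × 1,020,000 L = 67,320 g as CaCO₃.
(a) Equivalents: 67,320 g ÷ 50 g/eq = 1346 eq.
(a) Each mole of Na₂CO₃ supplies 2 eq, so 1346 / 2 = 673.2 mol.
(a) Mass: 673.2 mol × 106 g/mol = 71,360 g.

(b) Volume: 636 m³ = 636,000 L.
(b) Moles of Ca²⁺: 38,700 g ÷ 111 g/mol = 348.6 mol.
(b) As CaCO₃: 348.6 mol × 100.1 g/mol = 34,900 g.
(b) Rise: 34,900 g / 636,000 L × 1000 = 54.87 mg/L.

(a) 71.4 kg; (b) 54.9 ppm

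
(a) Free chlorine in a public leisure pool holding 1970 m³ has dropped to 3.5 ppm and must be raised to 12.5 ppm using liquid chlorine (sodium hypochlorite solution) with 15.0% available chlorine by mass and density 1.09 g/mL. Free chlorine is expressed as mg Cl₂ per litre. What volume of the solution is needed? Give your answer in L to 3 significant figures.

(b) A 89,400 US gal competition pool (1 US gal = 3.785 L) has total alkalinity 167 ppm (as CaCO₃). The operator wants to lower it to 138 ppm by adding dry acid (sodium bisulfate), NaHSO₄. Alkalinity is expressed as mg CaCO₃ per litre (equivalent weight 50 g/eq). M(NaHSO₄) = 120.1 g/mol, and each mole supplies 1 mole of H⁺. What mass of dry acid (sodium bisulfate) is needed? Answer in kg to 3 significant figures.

(a) Volume: 1970 m³ = 1,970,000 L.
(a) Chlorine deficit: 12.5 − 3.5 = 9 ppm = 9 mg/L as Cl₂.
(a) Cl₂ equivalent needed: 9 mg/L × 1,970,000 L = 17,730,000 mg = 17,730 g.
(a) Product at 15.0% available chlorine: 17,730 / 0.15 = 118,200 g.
(a) Volume at density 1.09 g/mL: 118,200 g ÷ 1.09 g/mL = 108,400 mL.

(b) Volume: 89,400 US gal × 3.785 L/gal = 338,379 L.
(b) Alkalinity to neutralize: (167 − 138) = 29 mg/L as CaCO₃ × 338,379 L = 9813 g as CaCO₃.
(b) Equivalents of H⁺ required: 9813 ÷ 50 g/eq = 196.3 eq = 196.3 mol NaHSO₄.
(b) Mass of NaHSO₄: 196.3 × 120.1 = 23,570 g.

(a) 108 L; (b) 23.6 kg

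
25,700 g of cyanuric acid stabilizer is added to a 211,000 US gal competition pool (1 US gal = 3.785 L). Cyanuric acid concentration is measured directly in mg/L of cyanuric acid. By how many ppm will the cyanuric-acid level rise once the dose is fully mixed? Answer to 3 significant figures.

Volume: 211,000 US gal × 3.785 L/gal = 798,635 L.
Rise: 25,700 g / 798,635 L × 1000 = 32.18 mg/L.

32.2 ppm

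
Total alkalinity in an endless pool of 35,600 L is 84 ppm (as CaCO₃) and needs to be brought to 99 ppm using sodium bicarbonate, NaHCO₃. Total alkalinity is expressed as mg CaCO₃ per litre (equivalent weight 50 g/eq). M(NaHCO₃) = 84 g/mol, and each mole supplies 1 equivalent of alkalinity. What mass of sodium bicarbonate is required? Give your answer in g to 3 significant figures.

897 g

Alkalinity to add: (99 − 84) = 15 mg/L as CaCO₃ × 35,600 L = 534 g as CaCO₃.
Equivalents: 534 g ÷ 50 g/eq = 10.68 eq.
NaHCO₃ supplies 1 eq per mole → 10.68 mol.
Mass: 10.68 mol × 84 g/mol = 897.1 g.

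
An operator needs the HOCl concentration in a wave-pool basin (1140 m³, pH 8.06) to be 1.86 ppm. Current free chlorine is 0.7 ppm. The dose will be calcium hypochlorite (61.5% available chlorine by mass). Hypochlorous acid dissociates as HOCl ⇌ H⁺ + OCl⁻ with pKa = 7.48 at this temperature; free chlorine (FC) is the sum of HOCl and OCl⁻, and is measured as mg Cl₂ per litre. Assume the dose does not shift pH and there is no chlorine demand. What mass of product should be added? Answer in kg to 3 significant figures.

Volume: 1140 m³ = 1,140,000 L.
[OCl⁻]/[HOCl] = 10^(pH − pKa) = 10^(8.06 − 7.48) = 3.802; fraction as HOCl = 1/(1 + 3.802) = 0.2083.
Free chlorine required for 1.86 ppm HOCl: 1.86 / 0.2083 = 8.932 ppm.
FC to add: 8.932 − 0.7 = 8.232 mg/L as Cl₂.
Cl₂ equivalent: 8.232 mg/L × 1,140,000 L = 9384 g.
Product at 61.5% available Cl: 9384 / 0.615 = 15,260 g.

15.3 kg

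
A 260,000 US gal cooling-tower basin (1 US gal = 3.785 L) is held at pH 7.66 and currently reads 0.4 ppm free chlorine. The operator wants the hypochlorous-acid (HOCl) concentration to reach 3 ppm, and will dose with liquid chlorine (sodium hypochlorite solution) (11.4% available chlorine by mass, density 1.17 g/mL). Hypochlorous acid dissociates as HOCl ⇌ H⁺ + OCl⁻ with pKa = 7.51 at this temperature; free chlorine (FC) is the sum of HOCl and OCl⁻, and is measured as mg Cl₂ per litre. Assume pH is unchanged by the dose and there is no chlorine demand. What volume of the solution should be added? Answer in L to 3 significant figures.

50.4 L

Volume: 260,000 US gal × 3.785 L/gal = 984,100 L.
[OCl⁻]/[HOCl] = 10^(pH − pKa) = 10^(7.66 − 7.51) = 1.413; fraction as HOCl = 1/(1 + 1.413) = 0.4145.
Free chlorine required for 3 ppm HOCl: 3 / 0.4145 = 7.238 ppm.
FC to add: 7.238 − 0.4 = 6.838 mg/L as Cl₂.
Cl₂ equivalent: 6.838 mg/L × 984,100 L = 6729 g.
Product at 11.4% available Cl: 6729 / 0.114 = 59,030 g.
Volume: 59,030 g ÷ 1.17 g/mL = 50,450 mL.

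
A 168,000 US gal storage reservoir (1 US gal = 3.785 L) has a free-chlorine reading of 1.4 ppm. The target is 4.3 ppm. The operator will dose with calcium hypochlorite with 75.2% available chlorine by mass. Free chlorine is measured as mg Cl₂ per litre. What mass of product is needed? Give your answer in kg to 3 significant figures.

Volume: 168,000 US gal × 3.785 L/gal = 635,880 L.
Chlorine deficit: 4.3 − 1.4 = 2.9 ppm = 2.9 mg/L as Cl₂.
Cl₂ equivalent needed: 2.9 mg/L × 635,880 L = 1,844,000 mg = 1844 g.
Product at 75.2% available chlorine: 1844 / 0.752 = 2452 g.

2.45 kg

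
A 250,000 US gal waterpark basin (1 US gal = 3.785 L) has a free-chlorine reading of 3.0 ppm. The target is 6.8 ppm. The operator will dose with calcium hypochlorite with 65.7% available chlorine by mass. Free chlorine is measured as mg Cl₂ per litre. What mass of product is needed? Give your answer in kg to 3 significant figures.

5.47 kg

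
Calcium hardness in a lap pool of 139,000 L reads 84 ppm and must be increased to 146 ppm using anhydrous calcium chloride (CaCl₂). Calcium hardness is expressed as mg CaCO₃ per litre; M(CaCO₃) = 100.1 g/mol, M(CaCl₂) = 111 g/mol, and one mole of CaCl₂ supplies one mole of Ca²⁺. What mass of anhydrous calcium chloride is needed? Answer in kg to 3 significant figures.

Hardness to add: (146 − 84) = 62 mg/L as CaCO₃ × 139,000 L = 8618 g as CaCO₃.
Moles of Ca²⁺ (1 mol Ca²⁺ ≡ 1 mol CaCO₃): 8618 / 100.1 g/mol = 86.09 mol.
Mass of CaCl₂: 86.09 × 111 = 9556 g.

9.56 kg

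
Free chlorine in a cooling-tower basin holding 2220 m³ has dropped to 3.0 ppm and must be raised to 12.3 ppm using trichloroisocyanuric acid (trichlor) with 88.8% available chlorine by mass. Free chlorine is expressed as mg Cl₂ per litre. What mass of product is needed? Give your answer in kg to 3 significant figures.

Volume: 2220 m³ = 2,220,000 L.
Chlorine deficit: 12.3 − 3.0 = 9.3 ppm = 9.3 mg/L as Cl₂.
Cl₂ equivalent needed: 9.3 mg/L × 2,220,000 L = 20,650,000 mg = 20,650 g.
Product at 88.8% available chlorine: 20,650 / 0.888 = 23,250 g.

23.2 kg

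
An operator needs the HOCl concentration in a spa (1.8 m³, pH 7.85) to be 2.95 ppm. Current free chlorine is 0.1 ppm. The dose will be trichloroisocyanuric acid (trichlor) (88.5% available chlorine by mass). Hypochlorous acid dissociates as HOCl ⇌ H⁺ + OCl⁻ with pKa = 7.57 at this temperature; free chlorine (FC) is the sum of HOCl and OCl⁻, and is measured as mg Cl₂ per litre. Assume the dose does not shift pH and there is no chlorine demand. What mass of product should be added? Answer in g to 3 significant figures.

17.2 g

Volume: 1.8 m³ = 1,800 L.
[OCl⁻]/[HOCl] = 10^(pH − pKa) = 10^(7.85 − 7.57) = 1.905; fraction as HOCl = 1/(1 + 1.905) = 0.3442.
Free chlorine required for 2.95 ppm HOCl: 2.95 / 0.3442 = 8.571 ppm.
FC to add: 8.571 − 0.1 = 8.471 mg/L as Cl₂.
Cl₂ equivalent: 8.471 mg/L × 1,800 L = 15.25 g.
Product at 88.5% available Cl: 15.25 / 0.885 = 17.23 g.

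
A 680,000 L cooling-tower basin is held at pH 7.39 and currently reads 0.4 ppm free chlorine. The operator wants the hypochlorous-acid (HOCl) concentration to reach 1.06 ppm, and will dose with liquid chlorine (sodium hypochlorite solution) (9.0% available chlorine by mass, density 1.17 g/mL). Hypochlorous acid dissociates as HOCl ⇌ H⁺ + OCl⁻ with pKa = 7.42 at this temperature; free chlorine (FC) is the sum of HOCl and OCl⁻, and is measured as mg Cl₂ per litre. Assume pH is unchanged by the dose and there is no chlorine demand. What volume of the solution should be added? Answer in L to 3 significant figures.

10.7 L

[OCl⁻]/[HOCl] = 10^(pH − pKa) = 10^(7.39 − 7.42) = 0.9333; fraction as HOCl = 1/(1 + 0.9333) = 0.5173.
Free chlorine required for 1.06 ppm HOCl: 1.06 / 0.5173 = 2.049 ppm.
FC to add: 2.049 − 0.4 = 1.649 mg/L as Cl₂.
Cl₂ equivalent: 1.649 mg/L × 680,000 L = 1121 g.
Product at 9.0% available Cl: 1121 / 0.09 = 12,460 g.
Volume: 12,460 g ÷ 1.17 g/mL = 10,650 mL.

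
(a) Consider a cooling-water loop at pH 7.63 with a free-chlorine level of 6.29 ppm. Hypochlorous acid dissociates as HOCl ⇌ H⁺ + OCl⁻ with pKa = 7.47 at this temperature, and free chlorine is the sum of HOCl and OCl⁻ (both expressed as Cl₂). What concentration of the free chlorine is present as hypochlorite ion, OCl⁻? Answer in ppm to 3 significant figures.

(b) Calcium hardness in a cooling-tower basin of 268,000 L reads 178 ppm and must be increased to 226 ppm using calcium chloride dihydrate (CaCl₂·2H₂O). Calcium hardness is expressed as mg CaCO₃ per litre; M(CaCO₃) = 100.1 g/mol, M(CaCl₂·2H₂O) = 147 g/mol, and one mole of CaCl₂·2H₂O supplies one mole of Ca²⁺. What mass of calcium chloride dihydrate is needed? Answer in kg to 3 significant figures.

(a) [OCl⁻]/[HOCl] = 10^(pH − pKa) = 10^(7.63 − 7.47) = 10^0.16 = 1.445.
(a) Fraction as HOCl = 1 / (1 + 1.445) = 0.4089.
(a) OCl⁻ = (1 − 0.4089) × 6.29 ppm = 3.718 ppm.

(b) Hardness to add: (226 − 178) = 48 mg/L as CaCO₃ × 268,000 L = 12,860 g as CaCO₃.
(b) Moles of Ca²⁺ (1 mol Ca²⁺ ≡ 1 mol CaCO₃): 12,860 / 100.1 g/mol = 128.5 mol.
(b) Mass of CaCl₂·2H₂O: 128.5 × 147 = 18,890 g.

(a) 3.72 ppm; (b) 18.9 kg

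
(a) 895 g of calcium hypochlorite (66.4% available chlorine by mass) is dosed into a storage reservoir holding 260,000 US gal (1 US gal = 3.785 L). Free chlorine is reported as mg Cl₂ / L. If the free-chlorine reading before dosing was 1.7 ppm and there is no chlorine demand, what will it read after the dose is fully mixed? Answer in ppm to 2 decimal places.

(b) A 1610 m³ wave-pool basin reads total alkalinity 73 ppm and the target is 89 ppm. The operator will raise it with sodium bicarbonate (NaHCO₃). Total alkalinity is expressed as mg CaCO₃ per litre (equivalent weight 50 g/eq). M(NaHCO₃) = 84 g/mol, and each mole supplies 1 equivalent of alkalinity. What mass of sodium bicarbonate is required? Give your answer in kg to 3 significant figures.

(a) 2.30 ppm; (b) 43.3 kg

(a) Volume: 260,000 US gal × 3.785 L/gal = 984,100 L.
(a) Available chlorine delivered: 895 g × 0.664 = 594.3 g as Cl₂.
(a) Concentration rise: 594.3 g / 984,100 L = 0.6039 mg/L = 0.60 ppm.
(a) Final FC: 1.7 + 0.60 = 2.30 ppm.

(b) Volume: 1610 m³ = 1,610,000 L.
(b) Alkalinity to add: (89 − 73) = 16 mg/L as CaCO₃ × 1,610,000 L = 25,760 g as CaCO₃.
(b) Equivalents: 25,760 g ÷ 50 g/eq = 515.2 eq.
(b) NaHCO₃ supplies 1 eq per mole → 515.2 mol.
(b) Mass: 515.2 mol × 84 g/mol = 43,280 g.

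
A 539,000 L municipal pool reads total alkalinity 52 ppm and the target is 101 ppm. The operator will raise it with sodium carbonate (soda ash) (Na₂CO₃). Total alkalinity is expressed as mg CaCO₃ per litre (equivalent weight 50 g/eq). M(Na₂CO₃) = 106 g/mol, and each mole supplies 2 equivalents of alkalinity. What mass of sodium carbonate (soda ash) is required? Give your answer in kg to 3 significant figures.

Alkalinity to add: (101 − 52) = 49 mg/L as CaCO₃ × 539,000 L = 26,410 g as CaCO₃.
Equivalents: 26,410 g ÷ 50 g/eq = 528.2 eq.
Each mole of Na₂CO₃ supplies 2 eq, so 528.2 / 2 = 264.1 mol.
Mass: 264.1 mol × 106 g/mol = 28,000 g.

28.0 kg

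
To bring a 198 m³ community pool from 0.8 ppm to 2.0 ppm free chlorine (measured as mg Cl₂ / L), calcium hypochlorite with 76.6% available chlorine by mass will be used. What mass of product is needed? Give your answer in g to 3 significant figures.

Volume: 198 m³ = 198,000 L.
Chlorine deficit: 2.0 − 0.8 = 1.2 ppm = 1.2 mg/L as Cl₂.
Cl₂ equivalent needed: 1.2 mg/L × 198,000 L = 237,600 mg = 237.6 g.
Product at 76.6% available chlorine: 237.6 / 0.766 = 310.2 g.

310 g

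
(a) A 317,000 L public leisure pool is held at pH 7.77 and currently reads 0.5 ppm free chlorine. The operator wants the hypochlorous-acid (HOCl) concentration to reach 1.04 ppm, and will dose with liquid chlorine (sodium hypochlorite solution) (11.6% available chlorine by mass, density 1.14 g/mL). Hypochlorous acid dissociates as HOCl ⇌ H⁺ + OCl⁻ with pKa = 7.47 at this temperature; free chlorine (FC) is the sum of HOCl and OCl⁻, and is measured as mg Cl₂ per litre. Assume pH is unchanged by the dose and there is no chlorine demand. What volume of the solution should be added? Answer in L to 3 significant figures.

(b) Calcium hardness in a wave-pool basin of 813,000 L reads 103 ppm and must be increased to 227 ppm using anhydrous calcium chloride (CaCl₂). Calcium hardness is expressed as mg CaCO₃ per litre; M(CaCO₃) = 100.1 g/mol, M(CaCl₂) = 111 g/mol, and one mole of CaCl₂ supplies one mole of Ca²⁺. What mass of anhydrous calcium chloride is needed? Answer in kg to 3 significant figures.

(a) 6.27 L; (b) 112 kg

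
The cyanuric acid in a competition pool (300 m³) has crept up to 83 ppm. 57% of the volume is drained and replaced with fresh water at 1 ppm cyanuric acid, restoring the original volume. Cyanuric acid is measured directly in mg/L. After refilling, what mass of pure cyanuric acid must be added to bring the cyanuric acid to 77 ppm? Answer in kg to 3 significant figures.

Volume: 300 m³ = 300,000 L.
After draining 57% and refilling: 83 × 0.43 + 1 × 0.57 = 36.26 ppm.
Deficit to target: 77 − 36.26 = 40.74 mg/L.
Mass: 40.74 mg/L × 300,000 L = 12,220 g cyanuric acid.

12.2 kg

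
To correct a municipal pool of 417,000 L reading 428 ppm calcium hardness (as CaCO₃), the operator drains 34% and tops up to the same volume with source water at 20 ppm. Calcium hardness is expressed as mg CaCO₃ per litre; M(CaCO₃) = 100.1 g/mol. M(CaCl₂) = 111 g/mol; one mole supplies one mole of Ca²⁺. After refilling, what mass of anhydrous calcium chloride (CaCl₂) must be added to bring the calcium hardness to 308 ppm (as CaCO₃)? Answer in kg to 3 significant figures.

After draining 34% and refilling: 428 × 0.66 + 20 × 0.34 = 289.28 ppm.
Deficit to target: 308 − 289.28 = 18.72 mg/L.
As CaCO₃: 18.72 mg/L × 417,000 L = 7806 g; ÷ 100.1 = 77.98 mol Ca²⁺.
Mass: 77.98 × 111 = 8656 g.

8.66 kg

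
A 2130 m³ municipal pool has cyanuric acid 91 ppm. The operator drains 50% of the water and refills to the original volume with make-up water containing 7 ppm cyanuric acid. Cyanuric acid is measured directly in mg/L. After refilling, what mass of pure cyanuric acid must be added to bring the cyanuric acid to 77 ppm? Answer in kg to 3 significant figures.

59.6 kg

Volume: 2130 m³ = 2,130,000 L.
After draining 50% and refilling: 91 × 0.50 + 7 × 0.50 = 49 ppm.
Deficit to target: 77 − 49 = 28 mg/L.
Mass: 28 mg/L × 2,130,000 L = 59,640 g cyanuric acid.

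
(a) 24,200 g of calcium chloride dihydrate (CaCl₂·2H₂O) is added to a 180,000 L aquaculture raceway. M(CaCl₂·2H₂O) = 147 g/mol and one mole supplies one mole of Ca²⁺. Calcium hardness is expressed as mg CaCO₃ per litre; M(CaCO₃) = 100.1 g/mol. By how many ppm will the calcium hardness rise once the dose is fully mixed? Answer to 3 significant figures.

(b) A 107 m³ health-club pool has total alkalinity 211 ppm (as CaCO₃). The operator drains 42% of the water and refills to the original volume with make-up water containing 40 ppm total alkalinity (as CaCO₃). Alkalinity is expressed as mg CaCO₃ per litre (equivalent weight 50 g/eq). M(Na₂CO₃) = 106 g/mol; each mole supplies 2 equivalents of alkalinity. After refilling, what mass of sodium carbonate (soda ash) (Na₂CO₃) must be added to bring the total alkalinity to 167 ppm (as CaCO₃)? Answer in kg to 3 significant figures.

(a) Moles of Ca²⁺: 24,200 g ÷ 147 g/mol = 164.6 mol.
(a) As CaCO₃: 164.6 mol × 100.1 g/mol = 16,480 g.
(a) Rise: 16,480 g / 180,000 L × 1000 = 91.55 mg/L.

(b) Volume: 107 m³ = 107,000 L.
(b) After draining 42% and refilling: 211 × 0.58 + 40 × 0.42 = 139.18 ppm.
(b) Deficit to target: 167 − 139.18 = 27.82 mg/L.
(b) As CaCO₃: 27.82 mg/L × 107,000 L = 2977 g; ÷ 50 g/eq ÷ 2 = 29.77 mol Na₂CO₃.
(b) Mass: 29.77 × 106 = 3155 g.

(a) 91.6 ppm; (b) 3.16 kg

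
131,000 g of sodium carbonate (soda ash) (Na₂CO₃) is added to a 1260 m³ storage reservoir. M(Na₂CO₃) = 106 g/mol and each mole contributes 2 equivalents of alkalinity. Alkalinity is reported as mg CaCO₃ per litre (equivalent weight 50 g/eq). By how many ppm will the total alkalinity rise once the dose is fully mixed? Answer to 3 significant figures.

98.1 ppm

Volume: 1260 m³ = 1,260,000 L.
Moles of Na₂CO₃: 131,000 g ÷ 106 g/mol = 1236 mol → 2472 eq of alkalinity.
As CaCO₃: 2472 eq × 50 g/eq = 123,600 g.
Rise: 123,600 g / 1,260,000 L × 1000 = 98.08 mg/L.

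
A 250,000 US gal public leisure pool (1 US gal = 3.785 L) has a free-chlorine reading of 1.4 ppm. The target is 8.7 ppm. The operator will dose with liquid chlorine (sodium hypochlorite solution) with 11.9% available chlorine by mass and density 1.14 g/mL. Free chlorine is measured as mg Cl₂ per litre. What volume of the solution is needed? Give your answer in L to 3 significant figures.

Volume: 250,000 US gal × 3.785 L/gal = 946,250 L.
Chlorine deficit: 8.7 − 1.4 = 7.3 ppm = 7.3 mg/L as Cl₂.
Cl₂ equivalent needed: 7.3 mg/L × 946,250 L = 6,908,000 mg = 6908 g.
Product at 11.9% available chlorine: 6908 / 0.119 = 58,050 g.
Volume at density 1.14 g/mL: 58,050 g ÷ 1.14 g/mL = 50,920 mL.

50.9 L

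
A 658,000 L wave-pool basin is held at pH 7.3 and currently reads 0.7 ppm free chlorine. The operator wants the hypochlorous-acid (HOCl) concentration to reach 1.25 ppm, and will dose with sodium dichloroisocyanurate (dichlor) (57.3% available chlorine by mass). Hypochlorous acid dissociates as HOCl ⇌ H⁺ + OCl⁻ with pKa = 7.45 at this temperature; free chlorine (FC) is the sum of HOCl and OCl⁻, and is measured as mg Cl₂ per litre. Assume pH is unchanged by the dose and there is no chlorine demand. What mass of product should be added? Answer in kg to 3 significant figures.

[OCl⁻]/[HOCl] = 10^(pH − pKa) = 10^(7.3 − 7.45) = 0.7079; fraction as HOCl = 1/(1 + 0.7079) = 0.5855.
Free chlorine required for 1.25 ppm HOCl: 1.25 / 0.5855 = 2.135 ppm.
FC to add: 2.135 − 0.7 = 1.435 mg/L as Cl₂.
Cl₂ equivalent: 1.435 mg/L × 658,000 L = 944.2 g.
Product at 57.3% available Cl: 944.2 / 0.573 = 1648 g.

1.65 kg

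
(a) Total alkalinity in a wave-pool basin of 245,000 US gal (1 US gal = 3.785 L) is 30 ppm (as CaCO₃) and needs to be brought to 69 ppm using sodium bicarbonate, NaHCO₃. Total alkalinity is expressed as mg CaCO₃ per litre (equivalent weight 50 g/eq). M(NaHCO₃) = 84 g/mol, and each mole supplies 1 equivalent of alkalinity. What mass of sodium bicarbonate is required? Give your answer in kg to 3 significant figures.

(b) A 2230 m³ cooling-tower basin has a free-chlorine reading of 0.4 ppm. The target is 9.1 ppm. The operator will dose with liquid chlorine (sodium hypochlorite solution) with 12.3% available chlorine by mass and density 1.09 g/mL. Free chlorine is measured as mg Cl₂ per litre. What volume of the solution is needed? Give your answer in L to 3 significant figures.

(a) Volume: 245,000 US gal × 3.785 L/gal = 927,325 L.
(a) Alkalinity to add: (69 − 30) = 39 mg/L as CaCO₃ × 927,325 L = 36,170 g as CaCO₃.
(a) Equivalents: 36,170 g ÷ 50 g/eq = 723.3 eq.
(a) NaHCO₃ supplies 1 eq per mole → 723.3 mol.
(a) Mass: 723.3 mol × 84 g/mol = 60,760 g.

(b) Volume: 2230 m³ = 2,230,000 L.
(b) Chlorine deficit: 9.1 − 0.4 = 8.7 ppm = 8.7 mg/L as Cl₂.
(b) Cl₂ equivalent needed: 8.7 mg/L × 2,230,000 L = 19,400,000 mg = 19,400 g.
(b) Product at 12.3% available chlorine: 19,400 / 0.123 = 157,700 g.
(b) Volume at density 1.09 g/mL: 157,700 g ÷ 1.09 g/mL = 144,700 mL.

(a) 60.8 kg; (b) 145 L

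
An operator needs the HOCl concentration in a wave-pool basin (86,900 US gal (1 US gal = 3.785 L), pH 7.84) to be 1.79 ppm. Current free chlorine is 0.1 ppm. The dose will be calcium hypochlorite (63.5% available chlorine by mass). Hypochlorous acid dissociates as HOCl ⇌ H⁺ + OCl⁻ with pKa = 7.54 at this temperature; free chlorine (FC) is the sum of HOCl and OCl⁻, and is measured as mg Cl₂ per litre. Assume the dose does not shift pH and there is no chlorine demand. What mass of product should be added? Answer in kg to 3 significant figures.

2.73 kg

Volume: 86,900 US gal × 3.785 L/gal = 328,916 L.
[OCl⁻]/[HOCl] = 10^(pH − pKa) = 10^(7.84 − 7.54) = 1.995; fraction as HOCl = 1/(1 + 1.995) = 0.3339.
Free chlorine required for 1.79 ppm HOCl: 1.79 / 0.3339 = 5.362 ppm.
FC to add: 5.362 − 0.1 = 5.262 mg/L as Cl₂.
Cl₂ equivalent: 5.262 mg/L × 328,916 L = 1731 g.
Product at 63.5% available Cl: 1731 / 0.635 = 2725 g.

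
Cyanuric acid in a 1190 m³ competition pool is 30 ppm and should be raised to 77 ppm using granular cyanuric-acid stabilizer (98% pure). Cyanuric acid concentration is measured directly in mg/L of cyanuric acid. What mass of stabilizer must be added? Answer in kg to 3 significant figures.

57.1 kg

Volume: 1190 m³ = 1,190,000 L.
CYA to add: (77 − 30) = 47 mg/L × 1,190,000 L = 55,930 g cyanuric acid.
At 98% purity: 55,930 / 0.98 = 57,070 g product.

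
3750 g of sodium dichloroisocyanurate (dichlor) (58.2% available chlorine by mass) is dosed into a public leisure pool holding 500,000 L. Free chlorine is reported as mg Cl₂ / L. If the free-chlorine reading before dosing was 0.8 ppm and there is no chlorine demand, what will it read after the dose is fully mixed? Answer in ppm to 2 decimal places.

Available chlorine delivered: 3750 g × 0.582 = 2182 g as Cl₂.
Concentration rise: 2182 g / 500,000 L = 4.365 mg/L = 4.37 ppm.
Final FC: 0.8 + 4.37 = 5.17 ppm.

5.17 ppm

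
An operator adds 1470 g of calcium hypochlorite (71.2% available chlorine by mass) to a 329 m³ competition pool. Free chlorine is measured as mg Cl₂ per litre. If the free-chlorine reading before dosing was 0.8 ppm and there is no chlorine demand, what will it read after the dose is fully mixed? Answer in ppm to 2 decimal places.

3.98 ppm

Volume: 329 m³ = 329,000 L.
Available chlorine delivered: 1470 g × 0.712 = 1047 g as Cl₂.
Concentration rise: 1047 g / 329,000 L = 3.181 mg/L = 3.18 ppm.
Final FC: 0.8 + 3.18 = 3.98 ppm.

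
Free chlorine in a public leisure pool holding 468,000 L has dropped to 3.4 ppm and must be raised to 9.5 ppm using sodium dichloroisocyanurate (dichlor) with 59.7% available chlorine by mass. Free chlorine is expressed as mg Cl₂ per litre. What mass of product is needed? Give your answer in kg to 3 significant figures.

Chlorine deficit: 9.5 − 3.4 = 6.1 ppm = 6.1 mg/L as Cl₂.
Cl₂ equivalent needed: 6.1 mg/L × 468,000 L = 2,855,000 mg = 2855 g.
Product at 59.7% available chlorine: 2855 / 0.597 = 4782 g.

4.78 kg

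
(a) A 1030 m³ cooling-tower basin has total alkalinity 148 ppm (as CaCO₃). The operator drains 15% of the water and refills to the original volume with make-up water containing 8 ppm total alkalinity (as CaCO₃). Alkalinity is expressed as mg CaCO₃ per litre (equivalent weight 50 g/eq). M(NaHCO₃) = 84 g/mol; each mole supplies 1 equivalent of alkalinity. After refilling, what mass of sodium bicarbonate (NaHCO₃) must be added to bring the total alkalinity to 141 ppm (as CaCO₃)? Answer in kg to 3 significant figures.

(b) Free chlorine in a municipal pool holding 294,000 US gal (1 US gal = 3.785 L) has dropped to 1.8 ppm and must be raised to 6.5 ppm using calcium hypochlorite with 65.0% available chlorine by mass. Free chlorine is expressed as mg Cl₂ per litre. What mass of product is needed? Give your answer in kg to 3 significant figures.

(a) 24.2 kg; (b) 8.05 kg

(a) Volume: 1030 m³ = 1,030,000 L.
(a) After draining 15% and refilling: 148 × 0.85 + 8 × 0.15 = 127 ppm.
(a) Deficit to target: 141 − 127 = 14 mg/L.
(a) As CaCO₃: 14 mg/L × 1,030,000 L = 14,420 g; ÷ 50 g/eq ÷ 1 = 288.4 mol NaHCO₃.
(a) Mass: 288.4 × 84 = 24,230 g.

(b) Volume: 294,000 US gal × 3.785 L/gal = 1,112,790 L.
(b) Chlorine deficit: 6.5 − 1.8 = 4.7 ppm = 4.7 mg/L as Cl₂.
(b) Cl₂ equivalent needed: 4.7 mg/L × 1,112,790 L = 5,230,000 mg = 5230 g.
(b) Product at 65.0% available chlorine: 5230 / 0.65 = 8046 g.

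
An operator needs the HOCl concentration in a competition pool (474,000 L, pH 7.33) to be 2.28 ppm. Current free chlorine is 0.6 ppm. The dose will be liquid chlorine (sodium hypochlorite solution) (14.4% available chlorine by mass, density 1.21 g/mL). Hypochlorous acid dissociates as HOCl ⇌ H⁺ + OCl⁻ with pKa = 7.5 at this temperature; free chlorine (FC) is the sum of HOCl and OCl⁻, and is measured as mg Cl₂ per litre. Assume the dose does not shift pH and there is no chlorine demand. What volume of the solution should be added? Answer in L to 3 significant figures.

8.76 L

[OCl⁻]/[HOCl] = 10^(pH − pKa) = 10^(7.33 − 7.5) = 0.6761; fraction as HOCl = 1/(1 + 0.6761) = 0.5966.
Free chlorine required for 2.28 ppm HOCl: 2.28 / 0.5966 = 3.821 ppm.
FC to add: 3.821 − 0.6 = 3.221 mg/L as Cl₂.
Cl₂ equivalent: 3.221 mg/L × 474,000 L = 1527 g.
Product at 14.4% available Cl: 1527 / 0.144 = 10,600 g.
Volume: 10,600 g ÷ 1.21 g/mL = 8764 mL.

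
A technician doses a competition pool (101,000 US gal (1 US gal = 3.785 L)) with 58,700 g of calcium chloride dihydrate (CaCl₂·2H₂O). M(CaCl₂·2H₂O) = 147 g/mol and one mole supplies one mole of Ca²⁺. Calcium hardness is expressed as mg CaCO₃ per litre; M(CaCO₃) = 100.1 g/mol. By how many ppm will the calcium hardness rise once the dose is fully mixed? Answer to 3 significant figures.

105 ppm

Volume: 101,000 US gal × 3.785 L/gal = 382,285 L.
Moles of Ca²⁺: 58,700 g ÷ 147 g/mol = 399.3 mol.
As CaCO₃: 399.3 mol × 100.1 g/mol = 39,970 g.
Rise: 39,970 g / 382,285 L × 1000 = 104.6 mg/L.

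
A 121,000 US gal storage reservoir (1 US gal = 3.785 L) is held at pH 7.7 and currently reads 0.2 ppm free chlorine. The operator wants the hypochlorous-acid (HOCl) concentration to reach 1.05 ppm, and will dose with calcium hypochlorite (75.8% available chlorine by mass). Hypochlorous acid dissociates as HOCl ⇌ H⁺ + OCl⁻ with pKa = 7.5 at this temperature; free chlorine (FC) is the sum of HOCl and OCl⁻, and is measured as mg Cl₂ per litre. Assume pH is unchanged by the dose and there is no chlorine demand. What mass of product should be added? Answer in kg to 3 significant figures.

1.52 kg

Volume: 121,000 US gal × 3.785 L/gal = 457,985 L.
[OCl⁻]/[HOCl] = 10^(pH − pKa) = 10^(7.7 − 7.5) = 1.585; fraction as HOCl = 1/(1 + 1.585) = 0.3869.
Free chlorine required for 1.05 ppm HOCl: 1.05 / 0.3869 = 2.714 ppm.
FC to add: 2.714 − 0.2 = 2.514 mg/L as Cl₂.
Cl₂ equivalent: 2.514 mg/L × 457,985 L = 1151 g.
Product at 75.8% available Cl: 1151 / 0.758 = 1519 g.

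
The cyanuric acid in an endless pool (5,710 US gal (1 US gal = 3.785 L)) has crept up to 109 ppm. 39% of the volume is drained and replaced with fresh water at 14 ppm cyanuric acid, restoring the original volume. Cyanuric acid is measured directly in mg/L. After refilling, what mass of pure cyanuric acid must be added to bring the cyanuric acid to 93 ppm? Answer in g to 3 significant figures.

Volume: 5,710 US gal × 3.785 L/gal = 21,612 L.
After draining 39% and refilling: 109 × 0.61 + 14 × 0.39 = 71.95 ppm.
Deficit to target: 93 − 71.95 = 21.05 mg/L.
Mass: 21.05 mg/L × 21,612 L = 454.9 g cyanuric acid.

455 g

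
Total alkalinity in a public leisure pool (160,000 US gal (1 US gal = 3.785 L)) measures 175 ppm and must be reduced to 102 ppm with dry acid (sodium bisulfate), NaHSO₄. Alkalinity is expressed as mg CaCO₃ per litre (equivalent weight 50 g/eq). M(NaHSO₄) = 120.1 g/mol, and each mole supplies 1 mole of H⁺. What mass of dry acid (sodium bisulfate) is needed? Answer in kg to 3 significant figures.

Volume: 160,000 US gal × 3.785 L/gal = 605,600 L.
Alkalinity to neutralize: (175 − 102) = 73 mg/L as CaCO₃ × 605,600 L = 44,210 g as CaCO₃.
Equivalents of H⁺ required: 44,210 ÷ 50 g/eq = 884.2 eq = 884.2 mol NaHSO₄.
Mass of NaHSO₄: 884.2 × 120.1 = 106,200 g.

106 kg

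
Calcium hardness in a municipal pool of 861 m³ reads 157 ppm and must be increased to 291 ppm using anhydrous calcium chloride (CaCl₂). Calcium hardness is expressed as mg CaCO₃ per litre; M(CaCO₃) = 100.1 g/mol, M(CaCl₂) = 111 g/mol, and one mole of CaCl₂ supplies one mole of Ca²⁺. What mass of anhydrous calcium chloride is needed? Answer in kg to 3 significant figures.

Volume: 861 m³ = 861,000 L.
Hardness to add: (291 − 157) = 134 mg/L as CaCO₃ × 861,000 L = 115,400 g as CaCO₃.
Moles of Ca²⁺ (1 mol Ca²⁺ ≡ 1 mol CaCO₃): 115,400 / 100.1 g/mol = 1153 mol.
Mass of CaCl₂: 1153 × 111 = 127,900 g.

128 kg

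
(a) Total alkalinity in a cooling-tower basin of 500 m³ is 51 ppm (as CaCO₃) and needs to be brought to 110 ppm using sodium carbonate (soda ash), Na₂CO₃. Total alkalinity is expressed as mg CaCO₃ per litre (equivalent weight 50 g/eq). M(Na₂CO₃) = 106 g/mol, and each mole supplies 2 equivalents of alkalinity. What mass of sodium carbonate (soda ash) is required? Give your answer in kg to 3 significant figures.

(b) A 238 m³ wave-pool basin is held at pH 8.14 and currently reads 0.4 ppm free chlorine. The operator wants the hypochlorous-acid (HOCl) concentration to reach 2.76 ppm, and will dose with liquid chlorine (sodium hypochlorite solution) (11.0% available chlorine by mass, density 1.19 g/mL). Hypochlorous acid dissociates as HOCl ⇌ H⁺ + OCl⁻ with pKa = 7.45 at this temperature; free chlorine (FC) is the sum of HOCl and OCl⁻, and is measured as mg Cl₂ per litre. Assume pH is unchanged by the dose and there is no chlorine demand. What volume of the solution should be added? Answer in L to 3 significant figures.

(a) 31.3 kg; (b) 28.9 L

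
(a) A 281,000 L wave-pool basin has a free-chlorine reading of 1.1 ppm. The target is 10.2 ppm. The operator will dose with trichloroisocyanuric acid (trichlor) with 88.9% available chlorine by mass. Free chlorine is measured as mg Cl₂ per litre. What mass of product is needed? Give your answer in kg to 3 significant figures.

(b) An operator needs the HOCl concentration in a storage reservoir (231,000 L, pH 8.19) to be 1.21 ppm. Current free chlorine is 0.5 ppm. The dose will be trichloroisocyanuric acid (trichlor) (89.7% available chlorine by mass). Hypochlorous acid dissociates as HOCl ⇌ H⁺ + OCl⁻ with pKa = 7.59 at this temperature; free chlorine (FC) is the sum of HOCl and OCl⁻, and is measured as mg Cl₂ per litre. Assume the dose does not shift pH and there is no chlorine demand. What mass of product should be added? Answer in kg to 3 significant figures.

(a) 2.88 kg; (b) 1.42 kg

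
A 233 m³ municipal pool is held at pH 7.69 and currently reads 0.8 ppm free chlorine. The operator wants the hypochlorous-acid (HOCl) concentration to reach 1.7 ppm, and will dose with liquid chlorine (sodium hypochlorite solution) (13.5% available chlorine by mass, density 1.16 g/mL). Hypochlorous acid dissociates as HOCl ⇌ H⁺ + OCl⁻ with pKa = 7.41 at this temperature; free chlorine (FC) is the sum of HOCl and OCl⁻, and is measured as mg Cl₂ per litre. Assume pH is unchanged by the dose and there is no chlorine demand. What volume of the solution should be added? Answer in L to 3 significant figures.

Volume: 233 m³ = 233,000 L.
[OCl⁻]/[HOCl] = 10^(pH − pKa) = 10^(7.69 − 7.41) = 1.905; fraction as HOCl = 1/(1 + 1.905) = 0.3442.
Free chlorine required for 1.7 ppm HOCl: 1.7 / 0.3442 = 4.939 ppm.
FC to add: 4.939 − 0.8 = 4.139 mg/L as Cl₂.
Cl₂ equivalent: 4.139 mg/L × 233,000 L = 964.5 g.
Product at 13.5% available Cl: 964.5 / 0.135 = 7144 g.
Volume: 7144 g ÷ 1.16 g/mL = 6159 mL.

6.16 L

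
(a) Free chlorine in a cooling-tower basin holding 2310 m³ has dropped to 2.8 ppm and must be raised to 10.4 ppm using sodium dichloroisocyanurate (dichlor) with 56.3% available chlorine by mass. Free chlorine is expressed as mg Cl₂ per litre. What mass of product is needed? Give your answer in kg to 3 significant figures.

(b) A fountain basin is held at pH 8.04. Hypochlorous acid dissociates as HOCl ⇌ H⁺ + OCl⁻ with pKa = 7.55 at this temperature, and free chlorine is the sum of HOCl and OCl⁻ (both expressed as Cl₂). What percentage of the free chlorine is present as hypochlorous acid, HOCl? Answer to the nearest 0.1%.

(a) Volume: 2310 m³ = 2,310,000 L.
(a) Chlorine deficit: 10.4 − 2.8 = 7.6 ppm = 7.6 mg/L as Cl₂.
(a) Cl₂ equivalent needed: 7.6 mg/L × 2,310,000 L = 17,560,000 mg = 17,560 g.
(a) Product at 56.3% available chlorine: 17,560 / 0.563 = 31,180 g.

(b) [OCl⁻]/[HOCl] = 10^(pH − pKa) = 10^(8.04 − 7.55) = 10^0.49 = 3.09.
(b) Fraction as HOCl = 1 / (1 + 3.09) = 0.2445.

(a) 31.2 kg; (b) 24.4%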